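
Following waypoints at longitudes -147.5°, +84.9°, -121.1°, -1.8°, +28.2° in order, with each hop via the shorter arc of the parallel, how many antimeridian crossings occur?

Leg 1: -147.5° → +84.9°, shortest Δλ = -127.6° (west) — crosses 180°.
Leg 2: +84.9° → -121.1°, shortest Δλ = 154.0° (east) — crosses 180°.
Leg 3: -121.1° → -1.8°, shortest Δλ = 119.3° (east) — does not cross 180°.
Leg 4: -1.8° → +28.2°, shortest Δλ = 30.0° (east) — does not cross 180°.
Total crossings: 2.

2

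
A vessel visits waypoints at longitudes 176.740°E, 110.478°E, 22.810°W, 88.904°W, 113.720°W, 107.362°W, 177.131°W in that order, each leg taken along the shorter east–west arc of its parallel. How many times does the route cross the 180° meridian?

Leg 1: +176.740° → +110.478°, shortest Δλ = -66.262° (west) — does not cross 180°.
Leg 2: +110.478° → -22.810°, shortest Δλ = -133.288° (west) — does not cross 180°.
Leg 3: -22.810° → -88.904°, shortest Δλ = -66.094° (west) — does not cross 180°.
Leg 4: -88.904° → -113.720°, shortest Δλ = -24.816° (west) — does not cross 180°.
Leg 5: -113.720° → -107.362°, shortest Δλ = 6.358° (east) — does not cross 180°.
Leg 6: -107.362° → -177.131°, shortest Δλ = -69.769° (west) — does not cross 180°.
Total crossings: 0.

0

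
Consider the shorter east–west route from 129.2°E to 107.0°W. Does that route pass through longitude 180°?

Yes

Naïve |-107.0 − 129.2| = 236.2° > 180°, so the shorter arc goes the other way round — across 180°.
Signed shortest Δλ = ((-107.0 − 129.2 + 180) mod 360) − 180 = 123.8°.
Going east by 123.8° from +129.2° passes through 180° before reaching -107.0°.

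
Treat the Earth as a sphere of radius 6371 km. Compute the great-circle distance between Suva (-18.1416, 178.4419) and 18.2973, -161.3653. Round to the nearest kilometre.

4614 km

Δλ = -161.3653 − 178.4419 = -339.8072°; wrapped into (−180°, 180°]: 20.1928°.
Δφ = 18.2973 − -18.1416 = 36.4389°.
a = sin²(Δφ/2) + cos φ₁ · cos φ₂ · sin²(Δλ/2) = 0.125482.
c = 2·atan2(√a, √(1−a)) = 0.72419 rad → d = 6371·c ≈ 4613.82 km.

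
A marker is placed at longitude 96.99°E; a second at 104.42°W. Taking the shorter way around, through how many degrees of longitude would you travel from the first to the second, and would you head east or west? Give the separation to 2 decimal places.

Raw difference: -104.42 − 96.99 = -201.41°.
Normalise into (−180°, 180°]: -201.41° + 360° = 158.59°.
Positive ⇒ the second point lies to the east; separation 158.59°.

158.59° east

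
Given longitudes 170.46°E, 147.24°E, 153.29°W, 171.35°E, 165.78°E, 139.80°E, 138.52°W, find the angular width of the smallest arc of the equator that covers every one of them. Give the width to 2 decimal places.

81.68°

Sort the longitudes: -153.29°, -138.52°, +139.80°, +147.24°, +165.78°, +170.46°, +171.35°.
Eastward gaps between consecutive values (wrapping around): 14.77°, 278.32°, 7.44°, 18.54°, 4.68°, 0.89°, 35.36°.
Largest gap = 278.32° ⇒ minimal covering band is its complement: 360° − 278.32° = 81.68°.
Band runs from +139.80° eastward to -138.52°, crossing the antimeridian.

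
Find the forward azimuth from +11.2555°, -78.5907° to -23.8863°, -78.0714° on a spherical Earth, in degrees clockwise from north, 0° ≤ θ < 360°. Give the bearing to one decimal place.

179.2°

Δλ = -78.0714 − -78.5907 = 0.5193°.
θ = atan2( sin Δλ · cos φ₂ , cos φ₁ · sin φ₂ − sin φ₁ · cos φ₂ · cos Δλ )
  = atan2(0.00829, -0.57559) = 179.175° → normalised to [0°, 360°): 179.175°.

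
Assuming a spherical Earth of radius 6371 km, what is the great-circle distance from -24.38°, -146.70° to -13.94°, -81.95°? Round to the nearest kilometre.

6843 km

Δλ = -81.95 − -146.70 = 64.75°.
Δφ = -13.94 − -24.38 = 10.44°.
a = sin²(Δφ/2) + cos φ₁ · cos φ₂ · sin²(Δλ/2) = 0.261735.
c = 2·atan2(√a, √(1−a)) = 1.07409 rad → d = 6371·c ≈ 6843.04 km.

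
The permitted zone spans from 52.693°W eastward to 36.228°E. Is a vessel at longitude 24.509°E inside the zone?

Yes

Band width going east from -52.693° to +36.228°: ((36.228 − -52.693) mod 360) = 88.921°.
Offset of +24.509° east of the west edge: ((24.509 − -52.693) mod 360) = 77.202°.
77.202° ≤ 88.921° ⇒ inside.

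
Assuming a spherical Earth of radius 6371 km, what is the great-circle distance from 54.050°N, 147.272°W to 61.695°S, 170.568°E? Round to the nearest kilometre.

Δλ = 170.568 − -147.272 = 317.840°; wrapped into (−180°, 180°]: -42.160°.
Δφ = -61.695 − 54.050 = -115.745°.
a = sin²(Δφ/2) + cos φ₁ · cos φ₂ · sin²(Δλ/2) = 0.753194.
c = 2·atan2(√a, √(1−a)) = 2.10179 rad → d = 6371·c ≈ 13390.49 km.

13390 km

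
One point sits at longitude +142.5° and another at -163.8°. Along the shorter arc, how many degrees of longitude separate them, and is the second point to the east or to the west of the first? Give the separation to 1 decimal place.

Raw difference: -163.8 − 142.5 = -306.3°.
Normalise into (−180°, 180°]: -306.3° + 360° = 53.7°.
Positive ⇒ the second point lies to the east; separation 53.7°.

53.7° east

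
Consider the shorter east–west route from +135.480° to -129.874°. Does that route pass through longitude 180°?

Yes

Naïve |-129.874 − 135.480| = 265.354° > 180°, so the shorter arc goes the other way round — across 180°.
Signed shortest Δλ = ((-129.874 − 135.480 + 180) mod 360) − 180 = 94.646°.
Going east by 94.646° from +135.480° passes through 180° before reaching -129.874°.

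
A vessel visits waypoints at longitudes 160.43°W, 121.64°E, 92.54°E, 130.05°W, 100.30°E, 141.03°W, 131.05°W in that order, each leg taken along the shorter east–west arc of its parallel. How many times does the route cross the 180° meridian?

Leg 1: -160.43° → +121.64°, shortest Δλ = -77.93° (west) — crosses 180°.
Leg 2: +121.64° → +92.54°, shortest Δλ = -29.1° (west) — does not cross 180°.
Leg 3: +92.54° → -130.05°, shortest Δλ = 137.41° (east) — crosses 180°.
Leg 4: -130.05° → +100.30°, shortest Δλ = -129.65° (west) — crosses 180°.
Leg 5: +100.30° → -141.03°, shortest Δλ = 118.67° (east) — crosses 180°.
Leg 6: -141.03° → -131.05°, shortest Δλ = 9.98° (east) — does not cross 180°.
Total crossings: 4.

4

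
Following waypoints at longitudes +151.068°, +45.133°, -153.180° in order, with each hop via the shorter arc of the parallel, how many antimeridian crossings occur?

1

Leg 1: +151.068° → +45.133°, shortest Δλ = -105.935° (west) — does not cross 180°.
Leg 2: +45.133° → -153.180°, shortest Δλ = 161.687° (east) — crosses 180°.
Total crossings: 1.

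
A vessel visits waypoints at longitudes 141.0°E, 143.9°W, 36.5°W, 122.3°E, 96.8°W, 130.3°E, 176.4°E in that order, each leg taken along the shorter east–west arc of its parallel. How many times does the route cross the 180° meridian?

3

Leg 1: +141.0° → -143.9°, shortest Δλ = 75.1° (east) — crosses 180°.
Leg 2: -143.9° → -36.5°, shortest Δλ = 107.4° (east) — does not cross 180°.
Leg 3: -36.5° → +122.3°, shortest Δλ = 158.8° (east) — does not cross 180°.
Leg 4: +122.3° → -96.8°, shortest Δλ = 140.9° (east) — crosses 180°.
Leg 5: -96.8° → +130.3°, shortest Δλ = -132.9° (west) — crosses 180°.
Leg 6: +130.3° → +176.4°, shortest Δλ = 46.1° (east) — does not cross 180°.
Total crossings: 3.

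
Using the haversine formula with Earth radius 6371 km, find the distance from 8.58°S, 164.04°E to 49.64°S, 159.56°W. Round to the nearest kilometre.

Δλ = -159.56 − 164.04 = -323.60°; wrapped into (−180°, 180°]: 36.40°.
Δφ = -49.64 − -8.58 = -41.06°.
a = sin²(Δφ/2) + cos φ₁ · cos φ₂ · sin²(Δλ/2) = 0.185456.
c = 2·atan2(√a, √(1−a)) = 0.89042 rad → d = 6371·c ≈ 5672.85 km.

5673 km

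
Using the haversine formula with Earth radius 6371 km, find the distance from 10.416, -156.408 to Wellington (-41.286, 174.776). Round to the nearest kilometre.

6462 km

Δλ = 174.776 − -156.408 = 331.184°; wrapped into (−180°, 180°]: -28.816°.
Δφ = -41.286 − 10.416 = -51.702°.
a = sin²(Δφ/2) + cos φ₁ · cos φ₂ · sin²(Δλ/2) = 0.235881.
c = 2·atan2(√a, √(1−a)) = 1.01427 rad → d = 6371·c ≈ 6461.93 km.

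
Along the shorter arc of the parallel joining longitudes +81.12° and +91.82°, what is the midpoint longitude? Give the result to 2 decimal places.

Signed shortest Δλ from +81.12° to +91.82° is +10.70°.
Midpoint longitude = +81.12° + (+10.70°)/2 = +81.12° + 5.35° = +86.47°.

+86.47°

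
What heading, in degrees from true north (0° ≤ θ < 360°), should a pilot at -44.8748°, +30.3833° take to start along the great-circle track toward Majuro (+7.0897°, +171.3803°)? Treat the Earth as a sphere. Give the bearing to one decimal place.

Δλ = 171.3803 − 30.3833 = 140.9970°.
θ = atan2( sin Δλ · cos φ₂ , cos φ₁ · sin φ₂ − sin φ₁ · cos φ₂ · cos Δλ )
  = atan2(0.62455, -0.45664) = 126.173° → normalised to [0°, 360°): 126.173°.

126.2°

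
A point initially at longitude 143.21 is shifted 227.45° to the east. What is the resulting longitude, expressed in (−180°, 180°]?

+10.66°

Start at +143.21°; shift +227.45° → +370.66°.
+370.66° lies outside (−180°, 180°]; subtract 360° → +10.66°.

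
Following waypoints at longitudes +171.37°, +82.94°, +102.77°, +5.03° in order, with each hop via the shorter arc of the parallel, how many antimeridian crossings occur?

0

Leg 1: +171.37° → +82.94°, shortest Δλ = -88.43° (west) — does not cross 180°.
Leg 2: +82.94° → +102.77°, shortest Δλ = 19.83° (east) — does not cross 180°.
Leg 3: +102.77° → +5.03°, shortest Δλ = -97.74° (west) — does not cross 180°.
Total crossings: 0.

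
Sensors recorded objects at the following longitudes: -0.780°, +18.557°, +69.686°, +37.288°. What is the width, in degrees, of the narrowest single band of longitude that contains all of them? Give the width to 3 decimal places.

70.466°

Sort the longitudes: -0.780°, +18.557°, +37.288°, +69.686°.
Eastward gaps between consecutive values (wrapping around): 19.337°, 18.731°, 32.398°, 289.534°.
Largest gap = 289.534° ⇒ minimal covering band is its complement: 360° − 289.534° = 70.466°.
Band runs from -0.780° eastward to +69.686°.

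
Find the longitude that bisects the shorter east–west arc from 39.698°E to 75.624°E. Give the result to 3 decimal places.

57.661°E

Signed shortest Δλ from +39.698° to +75.624° is +35.926°.
Midpoint longitude = +39.698° + (+35.926°)/2 = +39.698° + 17.963° = +57.661°.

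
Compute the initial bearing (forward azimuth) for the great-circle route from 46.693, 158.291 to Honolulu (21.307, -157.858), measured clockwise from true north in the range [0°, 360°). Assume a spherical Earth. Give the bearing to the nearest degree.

110°

Δλ = -157.858 − 158.291 = -316.149°; wrapped into (−180°, 180°]: 43.851°.
θ = atan2( sin Δλ · cos φ₂ , cos φ₁ · sin φ₂ − sin φ₁ · cos φ₂ · cos Δλ )
  = atan2(0.64543, -0.23966) = 110.371° → normalised to [0°, 360°): 110.371°.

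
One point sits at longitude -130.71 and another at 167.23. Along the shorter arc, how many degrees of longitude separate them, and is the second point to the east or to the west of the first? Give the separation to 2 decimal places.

62.06° west

Raw difference: 167.23 − -130.71 = 297.94°.
Normalise into (−180°, 180°]: 297.94° − 360° = -62.06°.
Negative ⇒ the second point lies to the west; separation 62.06°.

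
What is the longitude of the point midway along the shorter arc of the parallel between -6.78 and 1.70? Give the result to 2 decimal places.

-2.54°

Signed shortest Δλ from -6.78° to +1.70° is +8.48°.
Midpoint longitude = -6.78° + (+8.48°)/2 = -6.78° + 4.24° = -2.54°.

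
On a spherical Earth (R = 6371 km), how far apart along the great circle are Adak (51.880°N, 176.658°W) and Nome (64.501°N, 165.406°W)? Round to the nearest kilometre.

Δλ = -165.406 − -176.658 = 11.252°.
Δφ = 64.501 − 51.880 = 12.621°.
a = sin²(Δφ/2) + cos φ₁ · cos φ₂ · sin²(Δλ/2) = 0.014636.
c = 2·atan2(√a, √(1−a)) = 0.24255 rad → d = 6371·c ≈ 1545.29 km.

1545 km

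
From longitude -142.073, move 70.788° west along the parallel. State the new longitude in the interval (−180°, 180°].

Start at -142.073°; shift −70.788° → -212.861°.
-212.861° lies outside (−180°, 180°]; add 360° → +147.139°.

+147.139°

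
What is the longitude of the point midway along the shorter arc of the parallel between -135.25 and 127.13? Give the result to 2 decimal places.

+175.94°

Signed shortest Δλ from -135.25° to +127.13° is -97.62°.
Midpoint longitude = -135.25° + (-97.62°)/2 = -135.25° − 48.81° = -184.06°.
Normalise into (−180°, 180°]: +175.94°.
(The naïve average (-135.25 + +127.13)/2 = -4.06° is on the wrong side of the globe.)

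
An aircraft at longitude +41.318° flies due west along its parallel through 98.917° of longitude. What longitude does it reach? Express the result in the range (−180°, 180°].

-57.599°

Start at +41.318°; shift −98.917° → -57.599°.
-57.599° already lies in (−180°, 180°].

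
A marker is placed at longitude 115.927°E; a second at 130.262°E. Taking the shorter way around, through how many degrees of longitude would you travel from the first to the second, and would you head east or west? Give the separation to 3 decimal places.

14.335° east

Raw difference: 130.262 − 115.927 = 14.335°.
Normalise into (−180°, 180°]: 14.335° stays 14.335°.
Positive ⇒ the second point lies to the east; separation 14.335°.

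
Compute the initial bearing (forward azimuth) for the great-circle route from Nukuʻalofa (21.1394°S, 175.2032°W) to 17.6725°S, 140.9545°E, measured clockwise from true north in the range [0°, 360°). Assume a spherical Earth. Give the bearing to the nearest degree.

267°

Δλ = 140.9545 − -175.2032 = 316.1577°; wrapped into (−180°, 180°]: -43.8423°.
θ = atan2( sin Δλ · cos φ₂ , cos φ₁ · sin φ₂ − sin φ₁ · cos φ₂ · cos Δλ )
  = atan2(-0.65999, -0.03531) = -93.063° → normalised to [0°, 360°): 266.937°.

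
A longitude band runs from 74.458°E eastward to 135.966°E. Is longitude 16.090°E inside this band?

Band width going east from +74.458° to +135.966°: ((135.966 − 74.458) mod 360) = 61.508°.
Offset of +16.090° east of the west edge: ((16.090 − 74.458) mod 360) = 301.632°.
301.632° > 61.508° ⇒ outside.

No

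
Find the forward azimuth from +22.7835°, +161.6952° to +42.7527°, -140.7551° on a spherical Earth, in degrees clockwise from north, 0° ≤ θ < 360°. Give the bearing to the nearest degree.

Δλ = -140.7551 − 161.6952 = -302.4503°; wrapped into (−180°, 180°]: 57.5497°.
θ = atan2( sin Δλ · cos φ₂ , cos φ₁ · sin φ₂ − sin φ₁ · cos φ₂ · cos Δλ )
  = atan2(0.61964, 0.47329) = 52.627° → normalised to [0°, 360°): 52.627°.

53°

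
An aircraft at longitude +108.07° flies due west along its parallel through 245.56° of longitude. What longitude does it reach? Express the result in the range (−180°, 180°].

-137.49°

Start at +108.07°; shift −245.56° → -137.49°.
-137.49° already lies in (−180°, 180°].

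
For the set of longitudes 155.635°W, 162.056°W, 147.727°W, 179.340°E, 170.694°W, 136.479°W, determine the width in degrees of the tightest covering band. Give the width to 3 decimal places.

Sort the longitudes: -170.694°, -162.056°, -155.635°, -147.727°, -136.479°, +179.340°.
Eastward gaps between consecutive values (wrapping around): 8.638°, 6.421°, 7.908°, 11.248°, 315.819°, 9.966°.
Largest gap = 315.819° ⇒ minimal covering band is its complement: 360° − 315.819° = 44.181°.
Band runs from +179.340° eastward to -136.479°, crossing the antimeridian.

44.181°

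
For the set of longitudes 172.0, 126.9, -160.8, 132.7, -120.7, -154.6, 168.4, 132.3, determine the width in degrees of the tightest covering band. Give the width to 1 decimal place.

Sort the longitudes: -160.8°, -154.6°, -120.7°, +126.9°, +132.3°, +132.7°, +168.4°, +172.0°.
Eastward gaps between consecutive values (wrapping around): 6.2°, 33.9°, 247.6°, 5.4°, 0.4°, 35.7°, 3.6°, 27.2°.
Largest gap = 247.6° ⇒ minimal covering band is its complement: 360° − 247.6° = 112.4°.
Band runs from +126.9° eastward to -120.7°, crossing the antimeridian.

112.4°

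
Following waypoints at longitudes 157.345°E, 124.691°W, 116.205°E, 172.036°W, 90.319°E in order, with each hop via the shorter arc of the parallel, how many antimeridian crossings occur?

4

Leg 1: +157.345° → -124.691°, shortest Δλ = 77.964° (east) — crosses 180°.
Leg 2: -124.691° → +116.205°, shortest Δλ = -119.104° (west) — crosses 180°.
Leg 3: +116.205° → -172.036°, shortest Δλ = 71.759° (east) — crosses 180°.
Leg 4: -172.036° → +90.319°, shortest Δλ = -97.645° (west) — crosses 180°.
Total crossings: 4.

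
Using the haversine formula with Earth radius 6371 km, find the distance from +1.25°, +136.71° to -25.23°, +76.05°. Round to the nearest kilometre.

7149 km

Δλ = 76.05 − 136.71 = -60.66°.
Δφ = -25.23 − 1.25 = -26.48°.
a = sin²(Δφ/2) + cos φ₁ · cos φ₂ · sin²(Δλ/2) = 0.283078.
c = 2·atan2(√a, √(1−a)) = 1.12204 rad → d = 6371·c ≈ 7148.53 km.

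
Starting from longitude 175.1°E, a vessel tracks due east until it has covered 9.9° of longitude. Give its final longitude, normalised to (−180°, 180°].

Start at +175.1°; shift +9.9° → +185.0°.
+185.0° lies outside (−180°, 180°]; subtract 360° → -175.0°.

175.0°W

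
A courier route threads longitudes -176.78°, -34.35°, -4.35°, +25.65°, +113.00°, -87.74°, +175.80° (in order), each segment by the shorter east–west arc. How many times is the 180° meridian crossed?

2

Leg 1: -176.78° → -34.35°, shortest Δλ = 142.43° (east) — does not cross 180°.
Leg 2: -34.35° → -4.35°, shortest Δλ = 30.0° (east) — does not cross 180°.
Leg 3: -4.35° → +25.65°, shortest Δλ = 30.0° (east) — does not cross 180°.
Leg 4: +25.65° → +113.00°, shortest Δλ = 87.35° (east) — does not cross 180°.
Leg 5: +113.00° → -87.74°, shortest Δλ = 159.26° (east) — crosses 180°.
Leg 6: -87.74° → +175.80°, shortest Δλ = -96.46° (west) — crosses 180°.
Total crossings: 2.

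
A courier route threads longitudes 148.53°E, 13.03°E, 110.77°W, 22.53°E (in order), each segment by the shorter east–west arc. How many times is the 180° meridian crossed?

0

Leg 1: +148.53° → +13.03°, shortest Δλ = -135.5° (west) — does not cross 180°.
Leg 2: +13.03° → -110.77°, shortest Δλ = -123.8° (west) — does not cross 180°.
Leg 3: -110.77° → +22.53°, shortest Δλ = 133.3° (east) — does not cross 180°.
Total crossings: 0.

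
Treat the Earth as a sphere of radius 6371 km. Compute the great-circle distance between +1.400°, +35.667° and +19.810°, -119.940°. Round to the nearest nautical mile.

Δλ = -119.940 − 35.667 = -155.607°.
Δφ = 19.810 − 1.400 = 18.410°.
a = sin²(Δφ/2) + cos φ₁ · cos φ₂ · sin²(Δλ/2) = 0.924151.
c = 2·atan2(√a, √(1−a)) = 2.58357 rad → d = 6371·c ≈ 16459.91 km ≈ 8887.64 nmi.

8888 nmi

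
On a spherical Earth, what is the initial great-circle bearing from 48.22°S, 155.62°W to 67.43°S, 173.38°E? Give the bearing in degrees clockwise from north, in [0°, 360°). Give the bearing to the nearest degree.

Δλ = 173.38 − -155.62 = 329.00°; wrapped into (−180°, 180°]: -31.00°.
θ = atan2( sin Δλ · cos φ₂ , cos φ₁ · sin φ₂ − sin φ₁ · cos φ₂ · cos Δλ )
  = atan2(-0.19768, -0.36991) = -151.880° → normalised to [0°, 360°): 208.120°.

208°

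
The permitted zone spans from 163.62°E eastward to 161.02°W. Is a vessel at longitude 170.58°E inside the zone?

Yes

Band width going east from +163.62° to -161.02°: ((-161.02 − 163.62) mod 360) = 35.36°.
Offset of +170.58° east of the west edge: ((170.58 − 163.62) mod 360) = 6.96°.
6.96° ≤ 35.36° ⇒ inside.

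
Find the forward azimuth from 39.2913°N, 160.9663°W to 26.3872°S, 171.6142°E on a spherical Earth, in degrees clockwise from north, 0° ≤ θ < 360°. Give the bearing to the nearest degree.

206°

Δλ = 171.6142 − -160.9663 = 332.5805°; wrapped into (−180°, 180°]: -27.4195°.
θ = atan2( sin Δλ · cos φ₂ , cos φ₁ · sin φ₂ − sin φ₁ · cos φ₂ · cos Δλ )
  = atan2(-0.41252, -0.84752) = -154.046° → normalised to [0°, 360°): 205.954°.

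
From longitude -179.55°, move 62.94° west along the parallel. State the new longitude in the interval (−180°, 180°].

+117.51°

Start at -179.55°; shift −62.94° → -242.49°.
-242.49° lies outside (−180°, 180°]; add 360° → +117.51°.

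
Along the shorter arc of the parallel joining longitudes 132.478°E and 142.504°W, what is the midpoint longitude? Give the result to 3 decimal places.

Signed shortest Δλ from +132.478° to -142.504° is +85.018°.
Midpoint longitude = +132.478° + (+85.018°)/2 = +132.478° + 42.509° = +174.987°.
(The naïve average (+132.478 + -142.504)/2 = -5.013° is on the wrong side of the globe.)

174.987°E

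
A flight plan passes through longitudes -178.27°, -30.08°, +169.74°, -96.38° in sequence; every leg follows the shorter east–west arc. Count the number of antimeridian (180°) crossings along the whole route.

Leg 1: -178.27° → -30.08°, shortest Δλ = 148.19° (east) — does not cross 180°.
Leg 2: -30.08° → +169.74°, shortest Δλ = -160.18° (west) — crosses 180°.
Leg 3: +169.74° → -96.38°, shortest Δλ = 93.88° (east) — crosses 180°.
Total crossings: 2.

2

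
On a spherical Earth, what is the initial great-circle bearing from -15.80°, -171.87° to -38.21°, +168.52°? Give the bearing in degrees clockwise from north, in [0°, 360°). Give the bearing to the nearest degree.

214°

Δλ = 168.52 − -171.87 = 340.39°; wrapped into (−180°, 180°]: -19.61°.
θ = atan2( sin Δλ · cos φ₂ , cos φ₁ · sin φ₂ − sin φ₁ · cos φ₂ · cos Δλ )
  = atan2(-0.26371, -0.39364) = -146.181° → normalised to [0°, 360°): 213.819°.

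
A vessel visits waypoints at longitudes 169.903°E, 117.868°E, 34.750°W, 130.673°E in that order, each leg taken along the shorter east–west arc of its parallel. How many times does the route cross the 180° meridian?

0

Leg 1: +169.903° → +117.868°, shortest Δλ = -52.035° (west) — does not cross 180°.
Leg 2: +117.868° → -34.750°, shortest Δλ = -152.618° (west) — does not cross 180°.
Leg 3: -34.750° → +130.673°, shortest Δλ = 165.423° (east) — does not cross 180°.
Total crossings: 0.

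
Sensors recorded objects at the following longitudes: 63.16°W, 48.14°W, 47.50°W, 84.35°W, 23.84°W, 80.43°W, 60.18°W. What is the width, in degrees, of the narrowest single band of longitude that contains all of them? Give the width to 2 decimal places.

Sort the longitudes: -84.35°, -80.43°, -63.16°, -60.18°, -48.14°, -47.50°, -23.84°.
Eastward gaps between consecutive values (wrapping around): 3.92°, 17.27°, 2.98°, 12.04°, 0.64°, 23.66°, 299.49°.
Largest gap = 299.49° ⇒ minimal covering band is its complement: 360° − 299.49° = 60.51°.
Band runs from -84.35° eastward to -23.84°.

60.51°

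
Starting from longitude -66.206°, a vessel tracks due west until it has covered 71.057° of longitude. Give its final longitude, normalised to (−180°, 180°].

-137.263°

Start at -66.206°; shift −71.057° → -137.263°.
-137.263° already lies in (−180°, 180°].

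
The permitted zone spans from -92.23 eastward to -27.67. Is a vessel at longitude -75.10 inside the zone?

Yes

Band width going east from -92.23° to -27.67°: ((-27.67 − -92.23) mod 360) = 64.56°.
Offset of -75.10° east of the west edge: ((-75.10 − -92.23) mod 360) = 17.13°.
17.13° ≤ 64.56° ⇒ inside.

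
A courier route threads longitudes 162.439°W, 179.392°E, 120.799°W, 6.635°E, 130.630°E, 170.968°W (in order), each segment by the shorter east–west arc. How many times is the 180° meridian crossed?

Leg 1: -162.439° → +179.392°, shortest Δλ = -18.169° (west) — crosses 180°.
Leg 2: +179.392° → -120.799°, shortest Δλ = 59.809° (east) — crosses 180°.
Leg 3: -120.799° → +6.635°, shortest Δλ = 127.434° (east) — does not cross 180°.
Leg 4: +6.635° → +130.630°, shortest Δλ = 123.995° (east) — does not cross 180°.
Leg 5: +130.630° → -170.968°, shortest Δλ = 58.402° (east) — crosses 180°.
Total crossings: 3.

3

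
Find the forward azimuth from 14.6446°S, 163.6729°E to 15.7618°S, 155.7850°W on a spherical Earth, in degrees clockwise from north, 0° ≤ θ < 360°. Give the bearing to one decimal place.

Δλ = -155.7850 − 163.6729 = -319.4579°; wrapped into (−180°, 180°]: 40.5421°.
θ = atan2( sin Δλ · cos φ₂ , cos φ₁ · sin φ₂ − sin φ₁ · cos φ₂ · cos Δλ )
  = atan2(0.62557, -0.07791) = 97.099° → normalised to [0°, 360°): 97.099°.

97.1°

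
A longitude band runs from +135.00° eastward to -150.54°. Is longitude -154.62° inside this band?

Yes

Band width going east from +135.00° to -150.54°: ((-150.54 − 135.00) mod 360) = 74.46°.
Offset of -154.62° east of the west edge: ((-154.62 − 135.00) mod 360) = 70.38°.
70.38° ≤ 74.46° ⇒ inside.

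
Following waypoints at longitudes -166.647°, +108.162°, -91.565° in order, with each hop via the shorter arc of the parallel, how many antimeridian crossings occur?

2

Leg 1: -166.647° → +108.162°, shortest Δλ = -85.191° (west) — crosses 180°.
Leg 2: +108.162° → -91.565°, shortest Δλ = 160.273° (east) — crosses 180°.
Total crossings: 2.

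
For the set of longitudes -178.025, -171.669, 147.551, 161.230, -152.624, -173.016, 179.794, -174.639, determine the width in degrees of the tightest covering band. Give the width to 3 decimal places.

Sort the longitudes: -178.025°, -174.639°, -173.016°, -171.669°, -152.624°, +147.551°, +161.230°, +179.794°.
Eastward gaps between consecutive values (wrapping around): 3.386°, 1.623°, 1.347°, 19.045°, 300.175°, 13.679°, 18.564°, 2.181°.
Largest gap = 300.175° ⇒ minimal covering band is its complement: 360° − 300.175° = 59.825°.
Band runs from +147.551° eastward to -152.624°, crossing the antimeridian.

59.825°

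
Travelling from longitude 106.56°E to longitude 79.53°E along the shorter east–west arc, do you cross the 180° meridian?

No

Signed shortest Δλ = ((79.53 − 106.56 + 180) mod 360) − 180 = -27.03°.
Going west by 27.03° from +106.56° reaches +79.53° without touching 180°.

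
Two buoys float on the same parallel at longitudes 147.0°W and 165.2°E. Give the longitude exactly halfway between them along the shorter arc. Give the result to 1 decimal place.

Signed shortest Δλ from -147.0° to +165.2° is -47.8°.
Midpoint longitude = -147.0° + (-47.8°)/2 = -147.0° − 23.9° = -170.9°.
(The naïve average (-147.0 + +165.2)/2 = 9.1° is on the wrong side of the globe.)

170.9°W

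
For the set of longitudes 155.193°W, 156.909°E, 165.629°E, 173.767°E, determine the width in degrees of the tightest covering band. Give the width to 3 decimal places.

47.898°

Sort the longitudes: -155.193°, +156.909°, +165.629°, +173.767°.
Eastward gaps between consecutive values (wrapping around): 312.102°, 8.720°, 8.138°, 31.040°.
Largest gap = 312.102° ⇒ minimal covering band is its complement: 360° − 312.102° = 47.898°.
Band runs from +156.909° eastward to -155.193°, crossing the antimeridian.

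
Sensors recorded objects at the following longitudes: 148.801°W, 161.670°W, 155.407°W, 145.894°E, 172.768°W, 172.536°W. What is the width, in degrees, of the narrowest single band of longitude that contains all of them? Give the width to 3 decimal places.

65.305°

Sort the longitudes: -172.768°, -172.536°, -161.670°, -155.407°, -148.801°, +145.894°.
Eastward gaps between consecutive values (wrapping around): 0.232°, 10.866°, 6.263°, 6.606°, 294.695°, 41.338°.
Largest gap = 294.695° ⇒ minimal covering band is its complement: 360° − 294.695° = 65.305°.
Band runs from +145.894° eastward to -148.801°, crossing the antimeridian.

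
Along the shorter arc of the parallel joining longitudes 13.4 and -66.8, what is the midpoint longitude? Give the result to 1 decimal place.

-26.7°

Signed shortest Δλ from +13.4° to -66.8° is -80.2°.
Midpoint longitude = +13.4° + (-80.2°)/2 = +13.4° − 40.1° = -26.7°.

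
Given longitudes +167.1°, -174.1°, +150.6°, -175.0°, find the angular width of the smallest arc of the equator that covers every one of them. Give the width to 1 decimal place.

Sort the longitudes: -175.0°, -174.1°, +150.6°, +167.1°.
Eastward gaps between consecutive values (wrapping around): 0.9°, 324.7°, 16.5°, 17.9°.
Largest gap = 324.7° ⇒ minimal covering band is its complement: 360° − 324.7° = 35.3°.
Band runs from +150.6° eastward to -174.1°, crossing the antimeridian.

35.3°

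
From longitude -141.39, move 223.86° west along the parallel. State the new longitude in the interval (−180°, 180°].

Start at -141.39°; shift −223.86° → -365.25°.
-365.25° lies outside (−180°, 180°]; add 360° → -5.25°.

-5.25°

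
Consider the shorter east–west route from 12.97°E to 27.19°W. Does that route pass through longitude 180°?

No

Signed shortest Δλ = ((-27.19 − 12.97 + 180) mod 360) − 180 = -40.16°.
Going west by 40.16° from +12.97° reaches -27.19° without touching 180°.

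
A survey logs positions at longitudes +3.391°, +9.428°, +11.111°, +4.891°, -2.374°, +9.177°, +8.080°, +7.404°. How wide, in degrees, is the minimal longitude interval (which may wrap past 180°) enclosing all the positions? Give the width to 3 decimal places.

13.485°

Sort the longitudes: -2.374°, +3.391°, +4.891°, +7.404°, +8.080°, +9.177°, +9.428°, +11.111°.
Eastward gaps between consecutive values (wrapping around): 5.765°, 1.500°, 2.513°, 0.676°, 1.097°, 0.251°, 1.683°, 346.515°.
Largest gap = 346.515° ⇒ minimal covering band is its complement: 360° − 346.515° = 13.485°.
Band runs from -2.374° eastward to +11.111°.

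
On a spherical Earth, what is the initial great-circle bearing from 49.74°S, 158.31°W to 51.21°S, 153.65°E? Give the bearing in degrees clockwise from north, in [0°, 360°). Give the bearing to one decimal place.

248.4°

Δλ = 153.65 − -158.31 = 311.96°; wrapped into (−180°, 180°]: -48.04°.
θ = atan2( sin Δλ · cos φ₂ , cos φ₁ · sin φ₂ − sin φ₁ · cos φ₂ · cos Δλ )
  = atan2(-0.46585, -0.18408) = -111.561° → normalised to [0°, 360°): 248.439°.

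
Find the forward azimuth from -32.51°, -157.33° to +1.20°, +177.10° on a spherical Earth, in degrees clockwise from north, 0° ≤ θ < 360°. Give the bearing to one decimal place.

319.3°

Δλ = 177.10 − -157.33 = 334.43°; wrapped into (−180°, 180°]: -25.57°.
θ = atan2( sin Δλ · cos φ₂ , cos φ₁ · sin φ₂ − sin φ₁ · cos φ₂ · cos Δλ )
  = atan2(-0.43152, 0.50236) = -40.662° → normalised to [0°, 360°): 319.338°.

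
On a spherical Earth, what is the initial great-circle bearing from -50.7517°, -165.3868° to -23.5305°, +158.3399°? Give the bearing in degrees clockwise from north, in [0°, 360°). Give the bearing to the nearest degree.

Δλ = 158.3399 − -165.3868 = 323.7267°; wrapped into (−180°, 180°]: -36.2733°.
θ = atan2( sin Δλ · cos φ₂ , cos φ₁ · sin φ₂ − sin φ₁ · cos φ₂ · cos Δλ )
  = atan2(-0.54244, 0.31983) = -59.476° → normalised to [0°, 360°): 300.524°.

301°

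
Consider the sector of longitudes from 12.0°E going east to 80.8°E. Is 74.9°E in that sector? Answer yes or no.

Band width going east from +12.0° to +80.8°: ((80.8 − 12.0) mod 360) = 68.8°.
Offset of +74.9° east of the west edge: ((74.9 − 12.0) mod 360) = 62.9°.
62.9° ≤ 68.8° ⇒ inside.

Yes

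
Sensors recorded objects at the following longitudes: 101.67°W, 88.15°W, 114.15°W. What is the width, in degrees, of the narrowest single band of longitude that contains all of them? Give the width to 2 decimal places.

Sort the longitudes: -114.15°, -101.67°, -88.15°.
Eastward gaps between consecutive values (wrapping around): 12.48°, 13.52°, 334.00°.
Largest gap = 334.00° ⇒ minimal covering band is its complement: 360° − 334.00° = 26.00°.
Band runs from -114.15° eastward to -88.15°.

26.00°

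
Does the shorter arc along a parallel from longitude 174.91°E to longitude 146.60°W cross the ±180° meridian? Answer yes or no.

Naïve |-146.60 − 174.91| = 321.51° > 180°, so the shorter arc goes the other way round — across 180°.
Signed shortest Δλ = ((-146.60 − 174.91 + 180) mod 360) − 180 = 38.49°.
Going east by 38.49° from +174.91° passes through 180° before reaching -146.60°.

Yes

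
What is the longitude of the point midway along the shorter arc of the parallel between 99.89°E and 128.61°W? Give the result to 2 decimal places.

Signed shortest Δλ from +99.89° to -128.61° is +131.50°.
Midpoint longitude = +99.89° + (+131.50°)/2 = +99.89° + 65.75° = +165.64°.
(The naïve average (+99.89 + -128.61)/2 = -14.36° is on the wrong side of the globe.)

165.64°E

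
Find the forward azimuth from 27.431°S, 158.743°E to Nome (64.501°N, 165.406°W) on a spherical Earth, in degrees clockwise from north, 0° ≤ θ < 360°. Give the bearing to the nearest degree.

Δλ = -165.406 − 158.743 = -324.149°; wrapped into (−180°, 180°]: 35.851°.
θ = atan2( sin Δλ · cos φ₂ , cos φ₁ · sin φ₂ − sin φ₁ · cos φ₂ · cos Δλ )
  = atan2(0.25213, 0.96186) = 14.688° → normalised to [0°, 360°): 14.688°.

15°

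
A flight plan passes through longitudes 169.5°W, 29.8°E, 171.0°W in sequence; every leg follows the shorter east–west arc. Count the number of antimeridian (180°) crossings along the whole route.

Leg 1: -169.5° → +29.8°, shortest Δλ = -160.7° (west) — crosses 180°.
Leg 2: +29.8° → -171.0°, shortest Δλ = 159.2° (east) — crosses 180°.
Total crossings: 2.

2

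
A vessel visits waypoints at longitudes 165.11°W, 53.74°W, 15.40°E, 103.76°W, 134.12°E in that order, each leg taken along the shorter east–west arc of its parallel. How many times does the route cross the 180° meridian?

1

Leg 1: -165.11° → -53.74°, shortest Δλ = 111.37° (east) — does not cross 180°.
Leg 2: -53.74° → +15.40°, shortest Δλ = 69.14° (east) — does not cross 180°.
Leg 3: +15.40° → -103.76°, shortest Δλ = -119.16° (west) — does not cross 180°.
Leg 4: -103.76° → +134.12°, shortest Δλ = -122.12° (west) — crosses 180°.
Total crossings: 1.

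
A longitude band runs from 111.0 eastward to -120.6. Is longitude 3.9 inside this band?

No

Band width going east from +111.0° to -120.6°: ((-120.6 − 111.0) mod 360) = 128.4°.
Offset of +3.9° east of the west edge: ((3.9 − 111.0) mod 360) = 252.9°.
252.9° > 128.4° ⇒ outside.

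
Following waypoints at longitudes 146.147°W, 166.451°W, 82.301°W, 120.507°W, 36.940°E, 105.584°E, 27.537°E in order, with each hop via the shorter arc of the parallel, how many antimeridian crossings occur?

0

Leg 1: -146.147° → -166.451°, shortest Δλ = -20.304° (west) — does not cross 180°.
Leg 2: -166.451° → -82.301°, shortest Δλ = 84.15° (east) — does not cross 180°.
Leg 3: -82.301° → -120.507°, shortest Δλ = -38.206° (west) — does not cross 180°.
Leg 4: -120.507° → +36.940°, shortest Δλ = 157.447° (east) — does not cross 180°.
Leg 5: +36.940° → +105.584°, shortest Δλ = 68.644° (east) — does not cross 180°.
Leg 6: +105.584° → +27.537°, shortest Δλ = -78.047° (west) — does not cross 180°.
Total crossings: 0.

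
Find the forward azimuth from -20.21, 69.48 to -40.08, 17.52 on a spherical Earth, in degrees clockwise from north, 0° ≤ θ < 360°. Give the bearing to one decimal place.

Δλ = 17.52 − 69.48 = -51.96°.
θ = atan2( sin Δλ · cos φ₂ , cos φ₁ · sin φ₂ − sin φ₁ · cos φ₂ · cos Δλ )
  = atan2(-0.60261, -0.44133) = -126.218° → normalised to [0°, 360°): 233.782°.

233.8°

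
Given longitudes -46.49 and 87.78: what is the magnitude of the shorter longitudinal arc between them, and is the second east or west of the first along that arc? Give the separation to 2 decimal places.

134.27° east

Raw difference: 87.78 − -46.49 = 134.27°.
Normalise into (−180°, 180°]: 134.27° stays 134.27°.
Positive ⇒ the second point lies to the east; separation 134.27°.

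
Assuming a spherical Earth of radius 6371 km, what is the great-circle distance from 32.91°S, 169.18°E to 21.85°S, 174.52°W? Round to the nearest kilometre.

Δλ = -174.52 − 169.18 = -343.70°; wrapped into (−180°, 180°]: 16.30°.
Δφ = -21.85 − -32.91 = 11.06°.
a = sin²(Δφ/2) + cos φ₁ · cos φ₂ · sin²(Δλ/2) = 0.024947.
c = 2·atan2(√a, √(1−a)) = 0.31722 rad → d = 6371·c ≈ 2021.00 km.

2021 km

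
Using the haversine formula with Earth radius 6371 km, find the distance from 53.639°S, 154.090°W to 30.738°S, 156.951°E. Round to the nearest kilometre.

Δλ = 156.951 − -154.090 = 311.041°; wrapped into (−180°, 180°]: -48.959°.
Δφ = -30.738 − -53.639 = 22.901°.
a = sin²(Δφ/2) + cos φ₁ · cos φ₂ · sin²(Δλ/2) = 0.126906.
c = 2·atan2(√a, √(1−a)) = 0.72848 rad → d = 6371·c ≈ 4641.14 km.

4641 km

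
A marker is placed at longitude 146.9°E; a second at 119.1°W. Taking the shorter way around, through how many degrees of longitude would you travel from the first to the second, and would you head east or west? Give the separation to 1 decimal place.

Raw difference: -119.1 − 146.9 = -266.0°.
Normalise into (−180°, 180°]: -266.0° + 360° = 94.0°.
Positive ⇒ the second point lies to the east; separation 94.0°.

94.0° east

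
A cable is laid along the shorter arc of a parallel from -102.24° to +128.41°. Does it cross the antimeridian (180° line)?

Naïve |128.41 − -102.24| = 230.65° > 180°, so the shorter arc goes the other way round — across 180°.
Signed shortest Δλ = ((128.41 − -102.24 + 180) mod 360) − 180 = -129.35°.
Going west by 129.35° from -102.24° passes through 180° before reaching +128.41°.

Yes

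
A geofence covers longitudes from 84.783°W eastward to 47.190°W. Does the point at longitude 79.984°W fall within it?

Band width going east from -84.783° to -47.190°: ((-47.190 − -84.783) mod 360) = 37.593°.
Offset of -79.984° east of the west edge: ((-79.984 − -84.783) mod 360) = 4.799°.
4.799° ≤ 37.593° ⇒ inside.

Yes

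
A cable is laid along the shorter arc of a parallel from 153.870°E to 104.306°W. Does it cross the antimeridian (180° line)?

Naïve |-104.306 − 153.870| = 258.176° > 180°, so the shorter arc goes the other way round — across 180°.
Signed shortest Δλ = ((-104.306 − 153.870 + 180) mod 360) − 180 = 101.824°.
Going east by 101.824° from +153.870° passes through 180° before reaching -104.306°.

Yes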